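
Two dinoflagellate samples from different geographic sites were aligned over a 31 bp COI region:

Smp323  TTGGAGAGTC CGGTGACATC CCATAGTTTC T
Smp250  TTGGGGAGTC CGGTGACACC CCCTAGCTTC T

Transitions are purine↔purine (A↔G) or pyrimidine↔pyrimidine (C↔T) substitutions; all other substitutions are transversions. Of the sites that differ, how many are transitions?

Differing sites — 5:A/G (Ti); 19:T/C (Ti); 23:A/C (Tv); 27:T/C (Ti).
Of the 4 differences, 3 transitions and 1 transversion, so the answer is 3.

3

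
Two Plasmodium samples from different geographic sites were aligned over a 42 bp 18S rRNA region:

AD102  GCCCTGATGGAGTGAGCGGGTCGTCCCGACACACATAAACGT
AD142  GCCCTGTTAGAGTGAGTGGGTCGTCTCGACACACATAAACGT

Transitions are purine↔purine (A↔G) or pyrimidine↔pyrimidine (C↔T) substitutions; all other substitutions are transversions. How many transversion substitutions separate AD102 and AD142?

1

The sequences differ at positions 7 (A/T, transversion), 9 (G/A, transition), 17 (C/T, transition), 26 (C/T, transition).
Of the 4 differences, 3 transitions and 1 transversion, so the answer is 1.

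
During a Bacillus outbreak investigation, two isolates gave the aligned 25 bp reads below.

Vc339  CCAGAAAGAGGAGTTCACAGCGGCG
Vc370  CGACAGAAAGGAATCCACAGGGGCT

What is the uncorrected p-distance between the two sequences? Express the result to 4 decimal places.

0.3200

The sequences differ at positions 2 (C/G), 4 (G/C), 6 (A/G), 8 (G/A), 13 (G/A), 15 (T/C), 21 (C/G), 25 (G/T).
There are 8 differences over 25 sites, so p = 8/25 = 0.3200.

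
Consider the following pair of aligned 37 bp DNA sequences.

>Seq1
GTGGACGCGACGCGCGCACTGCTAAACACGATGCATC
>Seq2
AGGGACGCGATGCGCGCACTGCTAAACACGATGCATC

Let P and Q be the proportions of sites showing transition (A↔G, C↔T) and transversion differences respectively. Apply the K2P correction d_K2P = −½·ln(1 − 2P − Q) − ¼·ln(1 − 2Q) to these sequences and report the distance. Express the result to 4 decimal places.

0.0865

Mismatches occur at site 1 (G/A, transition), site 2 (T/G, transversion), site 11 (C/T, transition).
Of the 3 differences, 2 transitions and 1 transversion over 37 sites: P = 2/37 = 0.054054, Q = 1/37 = 0.027027.
d = −0.5·ln(0.864865) − 0.25·ln(0.945946) = −0.5·(-0.145182) − 0.25·(-0.055570) = 0.0865.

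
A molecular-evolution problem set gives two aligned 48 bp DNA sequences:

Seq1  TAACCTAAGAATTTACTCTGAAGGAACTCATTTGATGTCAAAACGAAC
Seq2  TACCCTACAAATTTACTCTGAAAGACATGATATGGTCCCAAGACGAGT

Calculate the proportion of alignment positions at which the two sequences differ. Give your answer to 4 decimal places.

Differing sites — 3:A/C; 8:A/C; 9:G/A; 23:G/A; 26:A/C; 27:C/A; 29:C/G; 32:T/A; 35:A/G; 37:G/C; 38:T/C; 42:A/G; 47:A/G; 48:C/T.
There are 14 differences over 48 sites, so p = 14/48 = 0.2917.

0.2917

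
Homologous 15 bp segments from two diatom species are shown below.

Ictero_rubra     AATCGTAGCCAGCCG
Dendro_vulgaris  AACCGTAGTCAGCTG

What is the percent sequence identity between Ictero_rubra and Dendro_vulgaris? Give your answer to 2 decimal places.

Differing sites — 3:T/C; 9:C/T; 14:C/T.
12 of the 15 sites match, so the percent identity is 12/15 × 100 = 80.00%.

80.00%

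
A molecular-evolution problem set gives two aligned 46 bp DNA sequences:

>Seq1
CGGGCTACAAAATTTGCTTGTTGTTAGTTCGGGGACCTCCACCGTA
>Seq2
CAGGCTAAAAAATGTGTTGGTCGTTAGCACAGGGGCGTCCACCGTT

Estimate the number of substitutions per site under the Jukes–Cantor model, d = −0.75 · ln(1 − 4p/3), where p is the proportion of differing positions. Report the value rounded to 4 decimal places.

Differing sites — 2:G/A; 8:C/A; 14:T/G; 17:C/T; 19:T/G; 22:T/C; 28:T/C; 29:T/A; 31:G/A; 35:A/G; 37:C/G; 46:A/T.
p = 12/46 = 0.260870.
d = −0.75 · ln(1 − (4/3)·0.260870) = −0.75 · ln(0.652173) = −0.75 · (-0.427445) = 0.3206.

0.3206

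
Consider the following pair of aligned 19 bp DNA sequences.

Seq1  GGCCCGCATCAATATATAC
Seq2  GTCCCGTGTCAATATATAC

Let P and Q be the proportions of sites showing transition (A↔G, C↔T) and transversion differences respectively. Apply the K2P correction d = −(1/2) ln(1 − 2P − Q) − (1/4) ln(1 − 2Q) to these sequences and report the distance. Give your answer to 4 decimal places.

0.1805

The sequences differ at positions 2 (G/T, transversion), 7 (C/T, transition), 8 (A/G, transition).
Of the 3 differences, 2 transitions and 1 transversion over 19 sites: P = 2/19 = 0.105263, Q = 1/19 = 0.052632.
d = −0.5·ln(0.736842) − 0.25·ln(0.894736) = −0.5·(-0.305382) − 0.25·(-0.111227) = 0.1805.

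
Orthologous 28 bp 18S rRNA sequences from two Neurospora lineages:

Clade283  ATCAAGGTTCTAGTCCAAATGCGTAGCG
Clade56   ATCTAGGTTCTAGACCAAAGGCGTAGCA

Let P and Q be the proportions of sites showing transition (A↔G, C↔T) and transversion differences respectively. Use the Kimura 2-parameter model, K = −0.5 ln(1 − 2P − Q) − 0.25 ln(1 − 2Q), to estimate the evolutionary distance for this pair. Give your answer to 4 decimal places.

0.1586

Differing sites — 4:A/T (Tv); 14:T/A (Tv); 20:T/G (Tv); 28:G/A (Ti).
Of the 4 differences, 1 transition and 3 transversions over 28 sites: P = 1/28 = 0.035714, Q = 3/28 = 0.107143.
d = −0.5·ln(0.821429) − 0.25·ln(0.785714) = −0.5·(-0.196710) − 0.25·(-0.241162) = 0.1586.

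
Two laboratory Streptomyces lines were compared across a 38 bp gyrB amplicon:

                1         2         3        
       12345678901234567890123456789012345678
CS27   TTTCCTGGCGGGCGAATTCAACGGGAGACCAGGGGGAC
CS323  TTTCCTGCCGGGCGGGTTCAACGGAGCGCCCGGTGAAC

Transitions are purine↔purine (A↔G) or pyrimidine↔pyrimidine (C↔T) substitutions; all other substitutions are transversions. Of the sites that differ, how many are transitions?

6

Mismatches occur at site 8 (G/C, transversion), site 15 (A/G, transition), site 16 (A/G, transition), site 25 (G/A, transition), site 26 (A/G, transition), site 27 (G/C, transversion), site 28 (A/G, transition), site 31 (A/C, transversion), site 34 (G/T, transversion), site 36 (G/A, transition).
Of the 10 differences, 6 transitions and 4 transversions, so the answer is 6.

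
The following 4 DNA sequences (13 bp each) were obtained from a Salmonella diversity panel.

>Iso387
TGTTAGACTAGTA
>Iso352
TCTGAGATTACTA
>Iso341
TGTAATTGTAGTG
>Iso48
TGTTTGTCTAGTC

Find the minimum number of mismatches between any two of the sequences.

Pairwise Hamming distances:
  Iso387 vs Iso352: 4
  Iso387 vs Iso341: 5
  Iso387 vs Iso48: 3
  Iso352 vs Iso341: 7
  Iso352 vs Iso48: 7
  Iso341 vs Iso48: 5
The smallest is 3, between Iso387 and Iso48.

3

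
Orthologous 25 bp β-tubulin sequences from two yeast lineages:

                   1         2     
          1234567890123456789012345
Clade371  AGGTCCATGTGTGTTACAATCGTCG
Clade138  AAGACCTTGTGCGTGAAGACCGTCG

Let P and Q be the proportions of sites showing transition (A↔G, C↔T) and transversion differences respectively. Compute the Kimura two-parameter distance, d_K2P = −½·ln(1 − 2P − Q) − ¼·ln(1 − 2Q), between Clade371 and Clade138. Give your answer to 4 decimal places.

Differing sites — 2:G/A (Ti); 4:T/A (Tv); 7:A/T (Tv); 12:T/C (Ti); 15:T/G (Tv); 17:C/A (Tv); 18:A/G (Ti); 20:T/C (Ti).
Of the 8 differences, 4 transitions and 4 transversions over 25 sites: P = 4/25 = 0.160000, Q = 4/25 = 0.160000.
d = −0.5·ln(0.520000) − 0.25·ln(0.680000) = −0.5·(-0.653926) − 0.25·(-0.385662) = 0.4234.

0.4234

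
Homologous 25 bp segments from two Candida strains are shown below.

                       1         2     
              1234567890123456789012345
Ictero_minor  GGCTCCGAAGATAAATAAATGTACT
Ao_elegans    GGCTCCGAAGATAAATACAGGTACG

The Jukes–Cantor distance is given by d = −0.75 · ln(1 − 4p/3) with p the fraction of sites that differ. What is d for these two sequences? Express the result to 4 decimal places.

The sequences differ at positions 18 (A/C), 20 (T/G), 25 (T/G).
p = 3/25 = 0.120000.
d = −0.75 · ln(1 − (4/3)·0.120000) = −0.75 · ln(0.840000) = −0.75 · (-0.174353) = 0.1308.

0.1308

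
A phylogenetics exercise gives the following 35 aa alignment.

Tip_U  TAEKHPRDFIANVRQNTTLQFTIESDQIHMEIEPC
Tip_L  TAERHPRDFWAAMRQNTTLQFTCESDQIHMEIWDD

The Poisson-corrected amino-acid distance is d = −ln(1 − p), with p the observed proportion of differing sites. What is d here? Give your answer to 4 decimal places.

0.2595

Differing sites — 4:K/R; 10:I/W; 12:N/A; 13:V/M; 23:I/C; 33:E/W; 34:P/D; 35:C/D.
p = 8/35 = 0.228571.
d = −ln(1 − 0.228571) = −ln(0.771429) = 0.2595.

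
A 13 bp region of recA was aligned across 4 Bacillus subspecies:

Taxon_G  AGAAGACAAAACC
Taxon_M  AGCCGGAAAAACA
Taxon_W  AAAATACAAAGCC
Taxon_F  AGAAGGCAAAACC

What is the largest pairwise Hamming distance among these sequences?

8

Pairwise Hamming distances:
  Taxon_G vs Taxon_M: 5
  Taxon_G vs Taxon_W: 3
  Taxon_G vs Taxon_F: 1
  Taxon_M vs Taxon_W: 8
  Taxon_M vs Taxon_F: 4
  Taxon_W vs Taxon_F: 4
The largest is 8, between Taxon_M and Taxon_W.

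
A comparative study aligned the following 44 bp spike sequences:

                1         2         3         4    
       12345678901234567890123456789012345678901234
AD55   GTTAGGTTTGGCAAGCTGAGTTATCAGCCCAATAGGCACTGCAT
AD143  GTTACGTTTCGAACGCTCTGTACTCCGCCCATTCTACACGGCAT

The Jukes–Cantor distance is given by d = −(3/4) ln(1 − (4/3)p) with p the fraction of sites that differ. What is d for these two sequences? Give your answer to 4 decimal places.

0.4141

Mismatches occur at site 5 (G→C), site 10 (G→C), site 12 (C→A), site 14 (A→C), site 18 (G→C), site 19 (A→T), site 22 (T→A), site 23 (A→C), site 26 (A→C), site 32 (A→T), site 34 (A→C), site 35 (G→T), site 36 (G→A), site 40 (T→G).
p = 14/44 = 0.318182.
d = −0.75 · ln(1 − (4/3)·0.318182) = −0.75 · ln(0.575757) = −0.75 · (-0.552070) = 0.4141.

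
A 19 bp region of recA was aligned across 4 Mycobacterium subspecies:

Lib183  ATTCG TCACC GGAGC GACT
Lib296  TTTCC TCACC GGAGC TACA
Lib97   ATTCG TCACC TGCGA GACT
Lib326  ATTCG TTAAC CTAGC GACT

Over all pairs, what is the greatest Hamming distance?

Pairwise Hamming distances:
  Lib183 vs Lib296: 4
  Lib183 vs Lib97: 3
  Lib183 vs Lib326: 4
  Lib296 vs Lib97: 7
  Lib296 vs Lib326: 8
  Lib97 vs Lib326: 6
The largest is 8, between Lib296 and Lib326.

8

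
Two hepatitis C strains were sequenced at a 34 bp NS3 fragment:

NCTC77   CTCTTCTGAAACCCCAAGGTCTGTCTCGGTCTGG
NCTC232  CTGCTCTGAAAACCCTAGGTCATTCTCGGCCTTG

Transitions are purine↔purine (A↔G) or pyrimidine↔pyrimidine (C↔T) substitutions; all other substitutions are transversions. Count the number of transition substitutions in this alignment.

2

Mismatches occur at site 3 (C→G, transversion), site 4 (T→C, transition), site 12 (C→A, transversion), site 16 (A→T, transversion), site 22 (T→A, transversion), site 23 (G→T, transversion), site 30 (T→C, transition), site 33 (G→T, transversion).
Of the 8 differences, 2 transitions and 6 transversions, so the answer is 2.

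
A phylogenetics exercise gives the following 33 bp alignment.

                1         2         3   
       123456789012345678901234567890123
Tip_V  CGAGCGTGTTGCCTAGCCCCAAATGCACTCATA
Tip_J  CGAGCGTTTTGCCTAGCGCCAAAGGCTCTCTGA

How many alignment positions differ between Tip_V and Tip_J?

6

Differing sites — 8:G/T; 18:C/G; 24:T/G; 27:A/T; 31:A/T; 32:T/G.
That gives 6 mismatches out of 33 aligned sites, so the Hamming distance is 6.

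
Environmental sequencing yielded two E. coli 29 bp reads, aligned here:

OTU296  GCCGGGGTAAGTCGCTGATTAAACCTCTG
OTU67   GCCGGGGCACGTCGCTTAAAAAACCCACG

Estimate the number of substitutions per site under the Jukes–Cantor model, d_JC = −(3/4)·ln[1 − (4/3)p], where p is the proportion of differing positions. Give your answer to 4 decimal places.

0.3439

Differing sites — 8:T/C; 10:A/C; 17:G/T; 19:T/A; 20:T/A; 26:T/C; 27:C/A; 28:T/C.
p = 8/29 = 0.275862.
d = −0.75 · ln(1 − (4/3)·0.275862) = −0.75 · ln(0.632184) = −0.75 · (-0.458575) = 0.3439.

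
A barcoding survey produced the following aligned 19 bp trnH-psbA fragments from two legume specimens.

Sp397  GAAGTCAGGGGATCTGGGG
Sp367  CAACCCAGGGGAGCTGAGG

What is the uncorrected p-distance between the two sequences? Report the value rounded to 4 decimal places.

Mismatches occur at site 1 (G/C), site 4 (G/C), site 5 (T/C), site 13 (T/G), site 17 (G/A).
There are 5 differences over 19 sites, so p = 5/19 = 0.2632.

0.2632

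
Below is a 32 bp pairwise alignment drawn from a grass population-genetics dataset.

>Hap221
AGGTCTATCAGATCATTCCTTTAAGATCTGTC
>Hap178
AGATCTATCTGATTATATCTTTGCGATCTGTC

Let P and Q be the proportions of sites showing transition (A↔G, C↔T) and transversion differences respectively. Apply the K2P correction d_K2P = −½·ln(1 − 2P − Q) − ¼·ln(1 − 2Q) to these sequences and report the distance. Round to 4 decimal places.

Mismatches occur at site 3 (G→A, transition), site 10 (A→T, transversion), site 14 (C→T, transition), site 17 (T→A, transversion), site 18 (C→T, transition), site 23 (A→G, transition), site 24 (A→C, transversion).
Of the 7 differences, 4 transitions and 3 transversions over 32 sites: P = 4/32 = 0.125000, Q = 3/32 = 0.093750.
d = −0.5·ln(0.656250) − 0.25·ln(0.812500) = −0.5·(-0.421213) − 0.25·(-0.207639) = 0.2625.

0.2625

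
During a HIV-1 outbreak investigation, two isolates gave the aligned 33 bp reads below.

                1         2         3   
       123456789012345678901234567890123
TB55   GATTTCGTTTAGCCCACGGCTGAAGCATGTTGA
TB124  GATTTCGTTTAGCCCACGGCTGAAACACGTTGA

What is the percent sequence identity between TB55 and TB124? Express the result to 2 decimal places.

93.94%

The sequences differ at positions 25 (G/A), 28 (T/C).
31 of the 33 sites match, so the percent identity is 31/33 × 100 = 93.94%.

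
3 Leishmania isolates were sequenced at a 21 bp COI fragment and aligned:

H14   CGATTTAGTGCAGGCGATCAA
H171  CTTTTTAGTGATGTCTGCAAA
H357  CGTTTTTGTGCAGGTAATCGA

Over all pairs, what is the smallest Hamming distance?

5

Pairwise Hamming distances:
  H14 vs H171: 9
  H14 vs H357: 5
  H171 vs H357: 11
The smallest is 5, between H14 and H357.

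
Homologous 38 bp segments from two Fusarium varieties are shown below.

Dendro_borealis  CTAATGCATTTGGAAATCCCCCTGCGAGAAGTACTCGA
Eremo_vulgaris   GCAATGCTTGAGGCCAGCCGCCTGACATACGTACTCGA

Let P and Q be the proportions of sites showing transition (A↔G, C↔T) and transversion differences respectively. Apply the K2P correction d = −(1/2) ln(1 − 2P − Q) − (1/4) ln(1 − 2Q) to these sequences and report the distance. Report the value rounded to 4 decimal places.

Differing sites — 1:C/G (Tv); 2:T/C (Ti); 8:A/T (Tv); 10:T/G (Tv); 11:T/A (Tv); 14:A/C (Tv); 15:A/C (Tv); 17:T/G (Tv); 20:C/G (Tv); 25:C/A (Tv); 26:G/C (Tv); 28:G/T (Tv); 30:A/C (Tv).
Of the 13 differences, 1 transition and 12 transversions over 38 sites: P = 1/38 = 0.026316, Q = 12/38 = 0.315789.
d = −0.5·ln(0.631579) − 0.25·ln(0.368422) = −0.5·(-0.459532) − 0.25·(-0.998526) = 0.4794.

0.4794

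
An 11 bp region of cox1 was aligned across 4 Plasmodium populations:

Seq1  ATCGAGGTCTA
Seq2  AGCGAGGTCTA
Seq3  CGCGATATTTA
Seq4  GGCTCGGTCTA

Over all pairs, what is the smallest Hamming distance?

Pairwise Hamming distances:
  Seq1 vs Seq2: 1
  Seq1 vs Seq3: 5
  Seq1 vs Seq4: 4
  Seq2 vs Seq3: 4
  Seq2 vs Seq4: 3
  Seq3 vs Seq4: 6
The smallest is 1, between Seq1 and Seq2.

1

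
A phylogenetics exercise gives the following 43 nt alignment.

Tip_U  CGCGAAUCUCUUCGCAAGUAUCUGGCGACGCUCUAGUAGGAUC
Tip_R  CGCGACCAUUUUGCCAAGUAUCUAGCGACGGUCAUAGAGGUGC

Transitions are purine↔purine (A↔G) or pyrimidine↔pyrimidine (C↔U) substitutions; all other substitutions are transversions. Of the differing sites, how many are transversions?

10

Mismatches occur at site 6 (A→C, transversion), site 7 (U→C, transition), site 8 (C→A, transversion), site 10 (C→U, transition), site 13 (C→G, transversion), site 14 (G→C, transversion), site 24 (G→A, transition), site 31 (C→G, transversion), site 34 (U→A, transversion), site 35 (A→U, transversion), site 36 (G→A, transition), site 37 (U→G, transversion), site 41 (A→U, transversion), site 42 (U→G, transversion).
Of the 14 differences, 4 transitions and 10 transversions, so the answer is 10.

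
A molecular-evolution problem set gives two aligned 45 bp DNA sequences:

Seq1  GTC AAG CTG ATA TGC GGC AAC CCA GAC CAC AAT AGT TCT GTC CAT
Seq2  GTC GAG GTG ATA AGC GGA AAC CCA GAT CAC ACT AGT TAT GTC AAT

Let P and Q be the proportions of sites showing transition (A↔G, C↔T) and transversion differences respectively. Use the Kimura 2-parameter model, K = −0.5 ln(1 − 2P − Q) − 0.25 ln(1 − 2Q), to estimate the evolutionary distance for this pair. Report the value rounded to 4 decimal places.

Differing sites — 4:A/G (Ti); 7:C/G (Tv); 13:T/A (Tv); 18:C/A (Tv); 27:C/T (Ti); 32:A/C (Tv); 38:C/A (Tv); 43:C/A (Tv).
Of the 8 differences, 2 transitions and 6 transversions over 45 sites: P = 2/45 = 0.044444, Q = 6/45 = 0.133333.
d = −0.5·ln(0.777779) − 0.25·ln(0.733334) = −0.5·(-0.251313) − 0.25·(-0.310154) = 0.2032.

0.2032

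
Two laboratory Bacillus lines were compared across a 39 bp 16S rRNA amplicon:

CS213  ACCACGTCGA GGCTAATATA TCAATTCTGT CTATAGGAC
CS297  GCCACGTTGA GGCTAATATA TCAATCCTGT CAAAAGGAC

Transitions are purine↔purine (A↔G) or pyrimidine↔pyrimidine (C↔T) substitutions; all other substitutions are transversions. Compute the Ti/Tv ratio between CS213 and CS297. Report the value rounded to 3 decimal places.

1.500

Differing sites — 1:A/G (Ti); 8:C/T (Ti); 26:T/C (Ti); 32:T/A (Tv); 34:T/A (Tv).
Of the 5 differences, 3 transitions and 2 transversions, so Ti/Tv = 3/2 = 1.500.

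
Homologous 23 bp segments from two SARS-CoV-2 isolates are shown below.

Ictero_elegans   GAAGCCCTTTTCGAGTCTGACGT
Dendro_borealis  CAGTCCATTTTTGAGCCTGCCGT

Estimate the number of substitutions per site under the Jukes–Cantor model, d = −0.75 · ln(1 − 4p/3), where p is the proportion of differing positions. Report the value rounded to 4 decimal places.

The sequences differ at positions 1 (G/C), 3 (A/G), 4 (G/T), 7 (C/A), 12 (C/T), 16 (T/C), 20 (A/C).
p = 7/23 = 0.304348.
d = −0.75 · ln(1 − (4/3)·0.304348) = −0.75 · ln(0.594203) = −0.75 · (-0.520534) = 0.3904.

0.3904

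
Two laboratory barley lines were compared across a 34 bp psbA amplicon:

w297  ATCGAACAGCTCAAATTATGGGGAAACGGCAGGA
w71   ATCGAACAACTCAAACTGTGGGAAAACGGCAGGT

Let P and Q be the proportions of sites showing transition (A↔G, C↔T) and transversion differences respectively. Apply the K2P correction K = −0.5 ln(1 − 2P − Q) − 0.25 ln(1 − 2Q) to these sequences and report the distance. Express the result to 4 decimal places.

Differing sites — 9:G/A (Ti); 16:T/C (Ti); 18:A/G (Ti); 23:G/A (Ti); 34:A/T (Tv).
Of the 5 differences, 4 transitions and 1 transversion over 34 sites: P = 4/34 = 0.117647, Q = 1/34 = 0.029412.
d = −0.5·ln(0.735294) − 0.25·ln(0.941176) = −0.5·(-0.307485) − 0.25·(-0.060625) = 0.1689.

0.1689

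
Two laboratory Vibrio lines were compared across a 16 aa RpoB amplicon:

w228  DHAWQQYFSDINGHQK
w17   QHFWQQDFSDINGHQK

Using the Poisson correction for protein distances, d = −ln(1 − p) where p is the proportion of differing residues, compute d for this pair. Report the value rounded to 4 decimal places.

0.2076

Mismatches occur at site 1 (D→Q), site 3 (A→F), site 7 (Y→D).
p = 3/16 = 0.187500.
d = −ln(1 − 0.187500) = −ln(0.812500) = 0.2076.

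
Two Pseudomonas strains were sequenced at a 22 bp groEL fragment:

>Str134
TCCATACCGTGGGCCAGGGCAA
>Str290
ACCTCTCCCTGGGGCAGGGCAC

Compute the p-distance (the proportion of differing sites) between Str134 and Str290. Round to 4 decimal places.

0.3182

Differing sites — 1:T/A; 4:A/T; 5:T/C; 6:A/T; 9:G/C; 14:C/G; 22:A/C.
There are 7 differences over 22 sites, so p = 7/22 = 0.3182.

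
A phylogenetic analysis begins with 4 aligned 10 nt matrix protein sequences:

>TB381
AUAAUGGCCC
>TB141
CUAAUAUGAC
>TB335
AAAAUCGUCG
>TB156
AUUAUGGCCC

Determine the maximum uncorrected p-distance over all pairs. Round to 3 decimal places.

Pairwise Hamming distances:
  TB381 vs TB141: 5
  TB381 vs TB335: 4
  TB381 vs TB156: 1
  TB141 vs TB335: 7
  TB141 vs TB156: 6
  TB335 vs TB156: 5
The largest is 7 mismatches, between TB141 and TB335; p = 7/10 = 0.700.

0.700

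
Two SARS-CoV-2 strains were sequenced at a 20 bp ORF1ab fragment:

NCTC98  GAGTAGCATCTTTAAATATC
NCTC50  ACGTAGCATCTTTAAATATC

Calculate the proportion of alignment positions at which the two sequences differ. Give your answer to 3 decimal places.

The sequences differ at positions 1 (G/A), 2 (A/C).
There are 2 differences over 20 sites, so p = 2/20 = 0.100.

0.100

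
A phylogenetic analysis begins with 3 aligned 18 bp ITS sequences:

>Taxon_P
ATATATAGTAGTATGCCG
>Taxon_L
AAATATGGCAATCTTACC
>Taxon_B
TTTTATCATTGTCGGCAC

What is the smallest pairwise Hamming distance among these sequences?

Pairwise Hamming distances:
  Taxon_P vs Taxon_L: 8
  Taxon_P vs Taxon_B: 9
  Taxon_L vs Taxon_B: 12
The smallest is 8, between Taxon_P and Taxon_L.

8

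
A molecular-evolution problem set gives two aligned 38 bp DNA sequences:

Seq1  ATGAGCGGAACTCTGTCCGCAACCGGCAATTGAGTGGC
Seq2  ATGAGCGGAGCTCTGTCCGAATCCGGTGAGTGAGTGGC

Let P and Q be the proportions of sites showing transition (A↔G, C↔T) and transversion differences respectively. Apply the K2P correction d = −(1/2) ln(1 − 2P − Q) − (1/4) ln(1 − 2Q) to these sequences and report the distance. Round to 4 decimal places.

Mismatches occur at site 10 (A↔G, transition), site 20 (C↔A, transversion), site 22 (A↔T, transversion), site 27 (C↔T, transition), site 28 (A↔G, transition), site 30 (T↔G, transversion).
Of the 6 differences, 3 transitions and 3 transversions over 38 sites: P = 3/38 = 0.078947, Q = 3/38 = 0.078947.
d = −0.5·ln(0.763159) − 0.25·ln(0.842106) = −0.5·(-0.270289) − 0.25·(-0.171849) = 0.1781.

0.1781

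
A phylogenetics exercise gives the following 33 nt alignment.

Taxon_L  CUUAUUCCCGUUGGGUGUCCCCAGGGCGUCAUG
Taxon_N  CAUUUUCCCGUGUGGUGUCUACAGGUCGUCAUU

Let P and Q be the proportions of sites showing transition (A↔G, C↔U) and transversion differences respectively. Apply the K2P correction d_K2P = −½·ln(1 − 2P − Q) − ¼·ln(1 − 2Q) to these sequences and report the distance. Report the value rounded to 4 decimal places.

Mismatches occur at site 2 (U/A, transversion), site 4 (A/U, transversion), site 12 (U/G, transversion), site 13 (G/U, transversion), site 20 (C/U, transition), site 21 (C/A, transversion), site 26 (G/U, transversion), site 33 (G/U, transversion).
Of the 8 differences, 1 transition and 7 transversions over 33 sites: P = 1/33 = 0.030303, Q = 7/33 = 0.212121.
d = −0.5·ln(0.727273) − 0.25·ln(0.575758) = −0.5·(-0.318453) − 0.25·(-0.552068) = 0.2972.

0.2972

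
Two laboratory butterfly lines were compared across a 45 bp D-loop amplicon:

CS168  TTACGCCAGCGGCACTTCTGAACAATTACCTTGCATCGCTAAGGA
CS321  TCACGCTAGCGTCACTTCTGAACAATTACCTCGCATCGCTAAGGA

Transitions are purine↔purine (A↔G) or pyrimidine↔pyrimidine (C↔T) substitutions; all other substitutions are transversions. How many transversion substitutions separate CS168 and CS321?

Mismatches occur at site 2 (T/C, transition), site 7 (C/T, transition), site 12 (G/T, transversion), site 32 (T/C, transition).
Of the 4 differences, 3 transitions and 1 transversion, so the answer is 1.

1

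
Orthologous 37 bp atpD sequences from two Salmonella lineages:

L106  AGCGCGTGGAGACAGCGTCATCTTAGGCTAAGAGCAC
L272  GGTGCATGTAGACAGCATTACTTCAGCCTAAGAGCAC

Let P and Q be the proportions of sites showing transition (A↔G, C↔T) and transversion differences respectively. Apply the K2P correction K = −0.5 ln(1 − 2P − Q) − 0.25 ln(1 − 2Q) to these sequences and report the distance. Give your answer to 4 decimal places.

Differing sites — 1:A/G (Ti); 3:C/T (Ti); 6:G/A (Ti); 9:G/T (Tv); 17:G/A (Ti); 19:C/T (Ti); 21:T/C (Ti); 22:C/T (Ti); 24:T/C (Ti); 27:G/C (Tv).
Of the 10 differences, 8 transitions and 2 transversions over 37 sites: P = 8/37 = 0.216216, Q = 2/37 = 0.054054.
d = −0.5·ln(0.513514) − 0.25·ln(0.891892) = −0.5·(-0.666478) − 0.25·(-0.114410) = 0.3618.

0.3618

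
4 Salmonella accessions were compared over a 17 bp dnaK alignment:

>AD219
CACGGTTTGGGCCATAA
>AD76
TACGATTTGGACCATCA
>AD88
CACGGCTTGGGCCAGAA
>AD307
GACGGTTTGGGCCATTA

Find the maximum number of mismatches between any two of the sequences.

6

Pairwise Hamming distances:
  AD219 vs AD76: 4
  AD219 vs AD88: 2
  AD219 vs AD307: 2
  AD76 vs AD88: 6
  AD76 vs AD307: 4
  AD88 vs AD307: 4
The largest is 6, between AD76 and AD88.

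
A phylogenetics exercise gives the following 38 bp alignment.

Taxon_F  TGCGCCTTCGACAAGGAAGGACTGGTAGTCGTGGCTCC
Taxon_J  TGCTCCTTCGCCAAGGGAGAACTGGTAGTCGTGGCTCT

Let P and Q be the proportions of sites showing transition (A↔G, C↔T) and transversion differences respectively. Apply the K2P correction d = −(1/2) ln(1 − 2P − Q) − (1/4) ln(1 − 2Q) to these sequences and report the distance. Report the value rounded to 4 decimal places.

0.1460

Mismatches occur at site 4 (G→T, transversion), site 11 (A→C, transversion), site 17 (A→G, transition), site 20 (G→A, transition), site 38 (C→T, transition).
Of the 5 differences, 3 transitions and 2 transversions over 38 sites: P = 3/38 = 0.078947, Q = 2/38 = 0.052632.
d = −0.5·ln(0.789474) − 0.25·ln(0.894736) = −0.5·(-0.236388) − 0.25·(-0.111227) = 0.1460.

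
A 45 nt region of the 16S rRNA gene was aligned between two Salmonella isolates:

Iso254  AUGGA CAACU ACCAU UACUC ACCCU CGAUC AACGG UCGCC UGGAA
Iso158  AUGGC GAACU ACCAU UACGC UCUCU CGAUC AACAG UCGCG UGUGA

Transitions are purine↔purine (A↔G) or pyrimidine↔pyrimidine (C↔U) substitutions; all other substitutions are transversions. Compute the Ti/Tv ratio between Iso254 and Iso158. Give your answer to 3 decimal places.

0.500

Mismatches occur at site 5 (A/C, transversion), site 6 (C/G, transversion), site 19 (U/G, transversion), site 21 (A/U, transversion), site 23 (C/U, transition), site 34 (G/A, transition), site 40 (C/G, transversion), site 43 (G/U, transversion), site 44 (A/G, transition).
Of the 9 differences, 3 transitions and 6 transversions, so Ti/Tv = 3/6 = 0.500.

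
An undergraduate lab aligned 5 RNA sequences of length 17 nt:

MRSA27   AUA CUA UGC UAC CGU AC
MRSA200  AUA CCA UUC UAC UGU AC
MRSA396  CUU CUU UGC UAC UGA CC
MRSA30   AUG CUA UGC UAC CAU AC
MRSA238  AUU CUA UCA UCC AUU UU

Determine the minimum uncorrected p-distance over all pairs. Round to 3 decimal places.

Pairwise Hamming distances:
  MRSA27 vs MRSA200: 3
  MRSA27 vs MRSA396: 6
  MRSA27 vs MRSA30: 2
  MRSA27 vs MRSA238: 8
  MRSA200 vs MRSA396: 7
  MRSA200 vs MRSA30: 5
  MRSA200 vs MRSA238: 9
  MRSA396 vs MRSA30: 7
  MRSA396 vs MRSA238: 10
  MRSA30 vs MRSA238: 8
The smallest is 2 mismatches, between MRSA27 and MRSA30; p = 2/17 = 0.118.

0.118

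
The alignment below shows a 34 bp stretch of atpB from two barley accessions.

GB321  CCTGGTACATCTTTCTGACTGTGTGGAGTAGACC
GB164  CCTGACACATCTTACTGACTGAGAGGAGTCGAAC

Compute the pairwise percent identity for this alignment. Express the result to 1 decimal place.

79.4%

Differing sites — 5:G/A; 6:T/C; 14:T/A; 22:T/A; 24:T/A; 30:A/C; 33:C/A.
27 of the 34 sites match, so the percent identity is 27/34 × 100 = 79.4%.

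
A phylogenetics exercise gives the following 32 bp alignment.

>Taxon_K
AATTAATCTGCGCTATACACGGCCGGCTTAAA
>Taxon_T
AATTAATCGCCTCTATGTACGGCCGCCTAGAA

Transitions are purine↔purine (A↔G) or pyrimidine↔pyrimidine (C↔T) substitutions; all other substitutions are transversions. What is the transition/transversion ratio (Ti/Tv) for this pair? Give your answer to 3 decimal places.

0.600

The sequences differ at positions 9 (T/G, transversion), 10 (G/C, transversion), 12 (G/T, transversion), 17 (A/G, transition), 18 (C/T, transition), 26 (G/C, transversion), 29 (T/A, transversion), 30 (A/G, transition).
Of the 8 differences, 3 transitions and 5 transversions, so Ti/Tv = 3/5 = 0.600.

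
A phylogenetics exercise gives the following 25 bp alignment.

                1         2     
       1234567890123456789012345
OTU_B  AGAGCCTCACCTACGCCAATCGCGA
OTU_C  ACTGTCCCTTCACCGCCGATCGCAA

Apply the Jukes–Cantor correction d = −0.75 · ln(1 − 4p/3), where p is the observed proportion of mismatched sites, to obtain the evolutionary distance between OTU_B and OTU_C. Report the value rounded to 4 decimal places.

0.5716

The sequences differ at positions 2 (G/C), 3 (A/T), 5 (C/T), 7 (T/C), 9 (A/T), 10 (C/T), 12 (T/A), 13 (A/C), 18 (A/G), 24 (G/A).
p = 10/25 = 0.400000.
d = −0.75 · ln(1 − (4/3)·0.400000) = −0.75 · ln(0.466667) = −0.75 · (-0.762139) = 0.5716.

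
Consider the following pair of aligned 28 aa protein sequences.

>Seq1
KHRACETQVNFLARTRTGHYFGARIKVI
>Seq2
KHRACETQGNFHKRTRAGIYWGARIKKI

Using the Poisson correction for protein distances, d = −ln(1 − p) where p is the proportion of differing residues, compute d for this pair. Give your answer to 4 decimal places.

Differing sites — 9:V/G; 12:L/H; 13:A/K; 17:T/A; 19:H/I; 21:F/W; 27:V/K.
p = 7/28 = 0.250000.
d = −ln(1 − 0.250000) = −ln(0.750000) = 0.2877.

0.2877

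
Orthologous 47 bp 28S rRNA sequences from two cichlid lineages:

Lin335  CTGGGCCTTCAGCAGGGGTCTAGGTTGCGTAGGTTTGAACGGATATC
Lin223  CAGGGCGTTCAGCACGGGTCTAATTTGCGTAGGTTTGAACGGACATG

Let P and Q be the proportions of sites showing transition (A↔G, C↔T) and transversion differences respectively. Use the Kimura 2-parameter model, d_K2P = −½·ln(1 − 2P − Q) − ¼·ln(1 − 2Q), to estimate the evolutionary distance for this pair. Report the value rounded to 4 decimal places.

Differing sites — 2:T/A (Tv); 7:C/G (Tv); 15:G/C (Tv); 23:G/A (Ti); 24:G/T (Tv); 44:T/C (Ti); 47:C/G (Tv).
Of the 7 differences, 2 transitions and 5 transversions over 47 sites: P = 2/47 = 0.042553, Q = 5/47 = 0.106383.
d = −0.5·ln(0.808511) − 0.25·ln(0.787234) = −0.5·(-0.212561) − 0.25·(-0.239230) = 0.1661.

0.1661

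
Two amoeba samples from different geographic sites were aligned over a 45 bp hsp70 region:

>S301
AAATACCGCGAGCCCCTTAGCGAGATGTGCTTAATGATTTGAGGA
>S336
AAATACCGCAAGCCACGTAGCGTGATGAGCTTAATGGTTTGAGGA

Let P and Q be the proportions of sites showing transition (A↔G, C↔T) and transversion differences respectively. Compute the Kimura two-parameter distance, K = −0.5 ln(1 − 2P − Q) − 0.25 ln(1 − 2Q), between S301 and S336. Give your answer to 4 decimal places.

Differing sites — 10:G/A (Ti); 15:C/A (Tv); 17:T/G (Tv); 23:A/T (Tv); 28:T/A (Tv); 37:A/G (Ti).
Of the 6 differences, 2 transitions and 4 transversions over 45 sites: P = 2/45 = 0.044444, Q = 4/45 = 0.088889.
d = −0.5·ln(0.822223) − 0.25·ln(0.822222) = −0.5·(-0.195744) − 0.25·(-0.195745) = 0.1468.

0.1468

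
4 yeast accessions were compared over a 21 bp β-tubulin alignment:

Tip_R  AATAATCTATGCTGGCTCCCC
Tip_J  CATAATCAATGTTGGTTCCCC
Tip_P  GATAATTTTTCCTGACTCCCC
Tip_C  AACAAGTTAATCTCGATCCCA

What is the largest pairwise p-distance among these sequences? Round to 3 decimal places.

0.524

Pairwise Hamming distances:
  Tip_R vs Tip_J: 4
  Tip_R vs Tip_P: 5
  Tip_R vs Tip_C: 8
  Tip_J vs Tip_P: 8
  Tip_J vs Tip_C: 11
  Tip_P vs Tip_C: 10
The largest is 11 mismatches, between Tip_J and Tip_C; p = 11/21 = 0.524.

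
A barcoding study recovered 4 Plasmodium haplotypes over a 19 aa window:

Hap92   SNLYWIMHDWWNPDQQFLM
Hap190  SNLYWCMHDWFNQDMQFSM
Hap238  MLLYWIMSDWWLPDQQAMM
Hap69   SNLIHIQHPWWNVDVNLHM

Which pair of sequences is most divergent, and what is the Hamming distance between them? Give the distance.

Pairwise Hamming distances:
  Hap92 vs Hap190: 5
  Hap92 vs Hap238: 6
  Hap92 vs Hap69: 9
  Hap190 vs Hap238: 10
  Hap190 vs Hap69: 11
  Hap238 vs Hap69: 13
The largest is 13, between Hap238 and Hap69.

13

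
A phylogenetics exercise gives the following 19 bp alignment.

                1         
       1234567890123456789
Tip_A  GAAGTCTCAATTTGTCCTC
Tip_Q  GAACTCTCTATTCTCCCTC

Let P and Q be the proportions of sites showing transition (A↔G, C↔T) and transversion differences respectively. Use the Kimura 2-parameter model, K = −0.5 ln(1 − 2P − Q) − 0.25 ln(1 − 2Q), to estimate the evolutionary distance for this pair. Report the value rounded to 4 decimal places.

Mismatches occur at site 4 (G/C, transversion), site 9 (A/T, transversion), site 13 (T/C, transition), site 14 (G/T, transversion), site 15 (T/C, transition).
Of the 5 differences, 2 transitions and 3 transversions over 19 sites: P = 2/19 = 0.105263, Q = 3/19 = 0.157895.
d = −0.5·ln(0.631579) − 0.25·ln(0.684210) = −0.5·(-0.459532) − 0.25·(-0.379490) = 0.3246.

0.3246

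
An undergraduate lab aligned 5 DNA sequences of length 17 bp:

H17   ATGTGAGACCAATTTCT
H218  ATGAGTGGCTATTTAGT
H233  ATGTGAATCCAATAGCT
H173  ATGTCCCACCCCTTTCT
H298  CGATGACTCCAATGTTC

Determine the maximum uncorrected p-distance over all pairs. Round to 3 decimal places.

0.765

Pairwise Hamming distances:
  H17 vs H218: 7
  H17 vs H233: 4
  H17 vs H173: 5
  H17 vs H298: 8
  H218 vs H233: 9
  H218 vs H173: 10
  H218 vs H298: 13
  H233 vs H173: 8
  H233 vs H298: 8
  H173 vs H298: 11
The largest is 13 mismatches, between H218 and H298; p = 13/17 = 0.765.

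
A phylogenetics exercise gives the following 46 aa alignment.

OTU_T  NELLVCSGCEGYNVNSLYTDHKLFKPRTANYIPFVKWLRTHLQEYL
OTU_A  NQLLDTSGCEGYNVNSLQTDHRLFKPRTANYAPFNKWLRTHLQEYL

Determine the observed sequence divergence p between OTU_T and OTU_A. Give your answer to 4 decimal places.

Mismatches occur at site 2 (E↔Q), site 5 (V↔D), site 6 (C↔T), site 18 (Y↔Q), site 22 (K↔R), site 32 (I↔A), site 35 (V↔N).
There are 7 differences over 46 sites, so p = 7/46 = 0.1522.

0.1522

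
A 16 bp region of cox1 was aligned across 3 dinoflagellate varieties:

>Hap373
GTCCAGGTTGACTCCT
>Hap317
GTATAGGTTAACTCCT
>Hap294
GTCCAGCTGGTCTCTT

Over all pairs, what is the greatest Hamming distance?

Pairwise Hamming distances:
  Hap373 vs Hap317: 3
  Hap373 vs Hap294: 4
  Hap317 vs Hap294: 7
The largest is 7, between Hap317 and Hap294.

7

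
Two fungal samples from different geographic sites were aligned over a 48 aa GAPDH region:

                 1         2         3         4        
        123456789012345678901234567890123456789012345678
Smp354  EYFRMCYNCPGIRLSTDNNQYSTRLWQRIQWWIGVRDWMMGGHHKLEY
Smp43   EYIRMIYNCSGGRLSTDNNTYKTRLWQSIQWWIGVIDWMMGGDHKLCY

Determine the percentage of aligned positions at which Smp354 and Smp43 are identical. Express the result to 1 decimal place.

79.2%

Mismatches occur at site 3 (F/I), site 6 (C/I), site 10 (P/S), site 12 (I/G), site 20 (Q/T), site 22 (S/K), site 28 (R/S), site 36 (R/I), site 43 (H/D), site 47 (E/C).
38 of the 48 sites match, so the percent identity is 38/48 × 100 = 79.2%.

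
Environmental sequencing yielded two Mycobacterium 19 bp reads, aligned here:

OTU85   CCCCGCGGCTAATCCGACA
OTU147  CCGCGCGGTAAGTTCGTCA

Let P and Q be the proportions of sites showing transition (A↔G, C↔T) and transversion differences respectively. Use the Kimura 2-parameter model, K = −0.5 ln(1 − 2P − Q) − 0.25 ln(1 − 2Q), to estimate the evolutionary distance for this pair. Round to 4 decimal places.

0.4158

Differing sites — 3:C/G (Tv); 9:C/T (Ti); 10:T/A (Tv); 12:A/G (Ti); 14:C/T (Ti); 17:A/T (Tv).
Of the 6 differences, 3 transitions and 3 transversions over 19 sites: P = 3/19 = 0.157895, Q = 3/19 = 0.157895.
d = −0.5·ln(0.526315) − 0.25·ln(0.684210) = −0.5·(-0.641855) − 0.25·(-0.379490) = 0.4158.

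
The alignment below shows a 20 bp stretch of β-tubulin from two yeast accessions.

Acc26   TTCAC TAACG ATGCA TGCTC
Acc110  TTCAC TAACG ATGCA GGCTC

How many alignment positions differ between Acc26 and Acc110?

1

The sequences differ at position 16 (T/G).
That gives 1 mismatch out of 20 aligned sites, so the Hamming distance is 1.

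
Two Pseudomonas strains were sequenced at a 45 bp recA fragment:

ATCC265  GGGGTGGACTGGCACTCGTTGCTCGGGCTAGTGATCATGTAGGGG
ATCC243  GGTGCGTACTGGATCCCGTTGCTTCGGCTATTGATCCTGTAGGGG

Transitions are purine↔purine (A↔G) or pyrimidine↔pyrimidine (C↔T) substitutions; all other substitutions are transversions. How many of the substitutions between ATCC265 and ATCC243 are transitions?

Differing sites — 3:G/T (Tv); 5:T/C (Ti); 7:G/T (Tv); 13:C/A (Tv); 14:A/T (Tv); 16:T/C (Ti); 24:C/T (Ti); 25:G/C (Tv); 31:G/T (Tv); 37:A/C (Tv).
Of the 10 differences, 3 transitions and 7 transversions, so the answer is 3.

3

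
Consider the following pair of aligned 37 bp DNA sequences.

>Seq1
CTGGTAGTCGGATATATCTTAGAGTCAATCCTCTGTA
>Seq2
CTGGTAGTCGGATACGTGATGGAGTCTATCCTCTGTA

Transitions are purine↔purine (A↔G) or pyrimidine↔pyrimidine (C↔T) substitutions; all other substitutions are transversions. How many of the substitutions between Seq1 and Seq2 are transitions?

3

Differing sites — 15:T/C (Ti); 16:A/G (Ti); 18:C/G (Tv); 19:T/A (Tv); 21:A/G (Ti); 27:A/T (Tv).
Of the 6 differences, 3 transitions and 3 transversions, so the answer is 3.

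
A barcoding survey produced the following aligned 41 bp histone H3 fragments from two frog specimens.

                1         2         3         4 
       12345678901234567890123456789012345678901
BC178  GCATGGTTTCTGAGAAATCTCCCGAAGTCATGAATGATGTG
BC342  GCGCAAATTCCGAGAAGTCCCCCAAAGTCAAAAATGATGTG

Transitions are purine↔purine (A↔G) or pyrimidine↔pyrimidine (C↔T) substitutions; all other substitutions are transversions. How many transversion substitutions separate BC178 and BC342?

Mismatches occur at site 3 (A/G, transition), site 4 (T/C, transition), site 5 (G/A, transition), site 6 (G/A, transition), site 7 (T/A, transversion), site 11 (T/C, transition), site 17 (A/G, transition), site 20 (T/C, transition), site 24 (G/A, transition), site 31 (T/A, transversion), site 32 (G/A, transition).
Of the 11 differences, 9 transitions and 2 transversions, so the answer is 2.

2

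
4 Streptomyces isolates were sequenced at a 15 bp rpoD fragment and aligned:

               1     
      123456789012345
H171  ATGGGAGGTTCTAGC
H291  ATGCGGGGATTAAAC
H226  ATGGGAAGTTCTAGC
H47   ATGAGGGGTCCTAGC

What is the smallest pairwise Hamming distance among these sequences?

Pairwise Hamming distances:
  H171 vs H291: 6
  H171 vs H226: 1
  H171 vs H47: 3
  H291 vs H226: 7
  H291 vs H47: 6
  H226 vs H47: 4
The smallest is 1, between H171 and H226.

1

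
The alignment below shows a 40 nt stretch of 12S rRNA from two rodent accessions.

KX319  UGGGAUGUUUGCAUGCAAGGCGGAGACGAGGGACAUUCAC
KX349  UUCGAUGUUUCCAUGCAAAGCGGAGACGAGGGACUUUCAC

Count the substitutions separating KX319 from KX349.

5

Mismatches occur at site 2 (G/U), site 3 (G/C), site 11 (G/C), site 19 (G/A), site 35 (A/U).
That gives 5 mismatches out of 40 aligned sites, so the Hamming distance is 5.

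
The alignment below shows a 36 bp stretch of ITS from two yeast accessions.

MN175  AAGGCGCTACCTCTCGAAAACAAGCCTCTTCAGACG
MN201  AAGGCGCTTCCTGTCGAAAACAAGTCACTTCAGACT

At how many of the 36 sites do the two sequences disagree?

5

Mismatches occur at site 9 (A→T), site 13 (C→G), site 25 (C→T), site 27 (T→A), site 36 (G→T).
That gives 5 mismatches out of 36 aligned sites, so the Hamming distance is 5.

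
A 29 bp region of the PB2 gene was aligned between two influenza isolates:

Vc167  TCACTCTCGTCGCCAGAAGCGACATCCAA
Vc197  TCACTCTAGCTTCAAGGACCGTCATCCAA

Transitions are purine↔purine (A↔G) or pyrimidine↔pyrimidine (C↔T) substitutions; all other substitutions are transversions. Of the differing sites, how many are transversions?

Mismatches occur at site 8 (C/A, transversion), site 10 (T/C, transition), site 11 (C/T, transition), site 12 (G/T, transversion), site 14 (C/A, transversion), site 17 (A/G, transition), site 19 (G/C, transversion), site 22 (A/T, transversion).
Of the 8 differences, 3 transitions and 5 transversions, so the answer is 5.

5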